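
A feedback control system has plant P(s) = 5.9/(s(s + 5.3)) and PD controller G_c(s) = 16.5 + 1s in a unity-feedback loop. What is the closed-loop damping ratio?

Forward path: (16.5 + 1s)·5.9/(s(s+5.3)). The closed-loop characteristic equation is s² + (5.3 + 5.9·1)s + 5.9·16.5 = 0.
That is s² + 11.2s + 97.35 = 0, so ω_n = 9.867 rad/s and ζ = 11.2/(2·9.867) = 0.5676.

ζ = 0.568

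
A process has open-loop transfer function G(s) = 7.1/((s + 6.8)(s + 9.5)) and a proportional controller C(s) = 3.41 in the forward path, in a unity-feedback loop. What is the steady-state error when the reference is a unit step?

The loop is type 0. Static position error constant K_pos = C(0)·G(0) = 3.41·0.1099 = 0.3748.
Steady-state error to a unit step: e_ss = 1/(1+K_pos) = 1/1.375 = 0.727.

0.727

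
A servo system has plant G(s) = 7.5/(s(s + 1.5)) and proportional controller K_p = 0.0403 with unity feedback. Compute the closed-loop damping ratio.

ζ = 1.36

The closed-loop denominator is s(s+1.5) + 0.0403·7.5 = s² + 1.5s + 0.3023.
Matching s² + 2ζω_n s + ω_n²: ω_n = √0.3023 = 0.5498 rad/s and 2ζω_n = 1.5, so ζ = 1.5/(2·0.5498) = 1.36.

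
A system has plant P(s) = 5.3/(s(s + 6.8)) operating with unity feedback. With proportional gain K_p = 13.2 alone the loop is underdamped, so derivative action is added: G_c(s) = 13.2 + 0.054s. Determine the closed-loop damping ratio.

ζ = 0.424

Forward path: (13.2 + 0.054s)·5.3/(s(s+6.8)). The closed-loop characteristic equation is s² + (6.8 + 5.3·0.054)s + 5.3·13.2 = 0.
That is s² + 7.086s + 69.96 = 0, so ω_n = 8.364 rad/s and ζ = 7.086/(2·8.364) = 0.4236.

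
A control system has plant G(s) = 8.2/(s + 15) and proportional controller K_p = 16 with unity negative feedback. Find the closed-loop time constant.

τ = 0.00684 s

Closed-loop transfer function: T(s) = K_p·G(s)/(1 + K_p·G(s)) = 131.2/(s + 15 + 131.2) = 131.2/(s + 146.2).
Time constant τ = 1/146.2 = 0.00684 s.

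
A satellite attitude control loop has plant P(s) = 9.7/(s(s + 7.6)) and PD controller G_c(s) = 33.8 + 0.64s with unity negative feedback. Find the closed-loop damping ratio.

Forward path: (33.8 + 0.64s)·9.7/(s(s+7.6)). The closed-loop characteristic equation is s² + (7.6 + 9.7·0.64)s + 9.7·33.8 = 0.
That is s² + 13.81s + 327.9 = 0, so ω_n = 18.11 rad/s and ζ = 13.81/(2·18.11) = 0.3813.

ζ = 0.381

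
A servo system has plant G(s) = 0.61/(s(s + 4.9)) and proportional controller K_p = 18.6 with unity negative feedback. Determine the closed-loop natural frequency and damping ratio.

With unity feedback the closed-loop characteristic equation is s² + 4.9s + 18.6·0.61 = s² + 4.9s + 11.35 = 0.
So ω_n² = 11.35 ⇒ ω_n = 3.368 rad/s, and ζ = 4.9/(2ω_n) = 0.727.

ω_n = 3.37 rad/s, ζ = 0.727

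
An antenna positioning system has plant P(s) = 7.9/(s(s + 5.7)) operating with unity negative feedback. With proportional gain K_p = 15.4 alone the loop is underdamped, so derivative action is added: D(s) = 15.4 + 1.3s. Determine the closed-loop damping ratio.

Forward path: (15.4 + 1.3s)·7.9/(s(s+5.7)). The closed-loop characteristic equation is s² + (5.7 + 7.9·1.3)s + 7.9·15.4 = 0.
That is s² + 15.97s + 121.7 = 0, so ω_n = 11.03 rad/s and ζ = 15.97/(2·11.03) = 0.7239.

ζ = 0.724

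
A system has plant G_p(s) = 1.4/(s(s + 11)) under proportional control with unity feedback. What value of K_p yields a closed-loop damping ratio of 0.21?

K_p = 490

Closed-loop characteristic equation: s² + 11s + K_p·1.4 = 0.
So ω_n = √(1.4K_p) and 2ζω_n = 11, giving ζ = 11/(2√(1.4K_p)).
Setting ζ = 0.21: √(1.4K_p) = 11/(2·0.21) = 26.19, so K_p = 685.9/1.4 = 490.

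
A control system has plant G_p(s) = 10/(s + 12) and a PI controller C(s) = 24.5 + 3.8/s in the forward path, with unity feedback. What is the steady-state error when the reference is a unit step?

The open loop C(s)G_p(s) has a pole at the origin (type 1), so the static position error constant is infinite and e_ss = 1/(1+∞) = 0.

0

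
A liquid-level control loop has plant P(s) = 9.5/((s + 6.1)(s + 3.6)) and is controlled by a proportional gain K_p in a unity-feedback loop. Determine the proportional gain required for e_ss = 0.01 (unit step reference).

K_p = 229

For a type-0 loop with proportional control, e_ss = 1/(1 + K_p·P(0)).
P(0) = 0.4326. Require 1/(1 + K_p·0.4326) = 0.01, so 1 + 0.4326·K_p = 100.
K_p = (100 − 1)/0.4326 = 229.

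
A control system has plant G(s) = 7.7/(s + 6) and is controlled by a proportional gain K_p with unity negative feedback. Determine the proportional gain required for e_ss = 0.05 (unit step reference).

K_p = 14.8

For a type-0 loop with proportional control, e_ss = 1/(1 + K_p·G(0)).
G(0) = 1.283. Require 1/(1 + K_p·1.283) = 0.05, so 1 + 1.283·K_p = 20.
K_p = (20 − 1)/1.283 = 14.8.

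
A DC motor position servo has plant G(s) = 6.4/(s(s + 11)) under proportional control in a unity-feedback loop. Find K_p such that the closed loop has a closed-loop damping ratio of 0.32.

K_p = 46.2

Closed-loop characteristic equation: s² + 11s + K_p·6.4 = 0.
So ω_n = √(6.4K_p) and 2ζω_n = 11, giving ζ = 11/(2√(6.4K_p)).
Setting ζ = 0.32: √(6.4K_p) = 11/(2·0.32) = 17.19, so K_p = 295.4/6.4 = 46.2.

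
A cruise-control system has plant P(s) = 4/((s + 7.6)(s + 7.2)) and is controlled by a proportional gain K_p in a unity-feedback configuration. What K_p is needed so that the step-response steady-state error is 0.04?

Steady-state error for a unit step on this type-0 loop is 1/(1 + K_p·P(0)).
P(0) = 0.0731. Require 1/(1 + K_p·0.0731) = 0.04, so 1 + 0.0731·K_p = 25.
K_p = (25 − 1)/0.0731 = 328.

K_p = 328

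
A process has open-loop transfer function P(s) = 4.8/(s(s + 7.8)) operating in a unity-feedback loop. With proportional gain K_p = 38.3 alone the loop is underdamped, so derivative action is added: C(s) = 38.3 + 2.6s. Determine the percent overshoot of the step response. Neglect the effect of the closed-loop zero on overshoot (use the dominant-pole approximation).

Forward path: (38.3 + 2.6s)·4.8/(s(s+7.8)). The closed-loop characteristic equation is s² + (7.8 + 4.8·2.6)s + 4.8·38.3 = 0.
That is s² + 20.28s + 183.8 = 0, so ω_n = 13.56 rad/s and ζ = 20.28/(2·13.56) = 0.7479.
%OS = 100·exp(−πζ/√(1−ζ²)) = 2.9%.

2.9%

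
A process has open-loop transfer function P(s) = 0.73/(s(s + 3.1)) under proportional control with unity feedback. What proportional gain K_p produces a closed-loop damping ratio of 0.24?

K_p = 57.1

Closed-loop characteristic equation: s² + 3.1s + K_p·0.73 = 0.
So ω_n = √(0.73K_p) and 2ζω_n = 3.1, giving ζ = 3.1/(2√(0.73K_p)).
Setting ζ = 0.24: √(0.73K_p) = 3.1/(2·0.24) = 6.458, so K_p = 41.71/0.73 = 57.1.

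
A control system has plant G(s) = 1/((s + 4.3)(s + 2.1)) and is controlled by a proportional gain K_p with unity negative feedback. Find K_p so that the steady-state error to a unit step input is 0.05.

K_p = 172

The loop is type 0, so e_ss(step) = 1/(1 + K_pos) with K_pos = K_p·G(0).
G(0) = 0.1107. Require 1/(1 + K_p·0.1107) = 0.05, so 1 + 0.1107·K_p = 20.
K_p = (20 − 1)/0.1107 = 172.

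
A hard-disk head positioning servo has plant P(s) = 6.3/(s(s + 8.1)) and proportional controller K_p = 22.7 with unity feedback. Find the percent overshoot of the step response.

32.3%

The closed-loop denominator s² + 8.1s + 143 gives ω_n = √143 = 11.96 and ζ = 8.1/(2ω_n) = 0.3387.
%OS = 100·exp(−πζ/√(1−ζ²)) = 100·exp(−π·0.3387/√0.8853) = 32.3%.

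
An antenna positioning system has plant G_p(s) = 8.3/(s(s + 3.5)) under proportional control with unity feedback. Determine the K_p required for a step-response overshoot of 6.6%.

From %OS = 100·exp(−πζ/√(1−ζ²)) = 6.6%, ζ = −ln(0.066)/√(π²+ln²(0.066)) = 0.6543.
Characteristic equation s² + 3.5s + 8.3K_p = 0 gives ζ = 3.5/(2√(8.3K_p)).
Setting ζ = 0.6543: √(8.3K_p) = 3.5/(2·0.6543) = 2.675, so K_p = 7.154/8.3 = 0.862.

K_p = 0.862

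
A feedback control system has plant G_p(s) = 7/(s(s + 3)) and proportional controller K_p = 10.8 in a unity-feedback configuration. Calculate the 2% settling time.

The closed-loop denominator s² + 3s + 75.6 gives ω_n = √75.6 = 8.695 and ζ = 3/(2ω_n) = 0.1725.
2% settling time T_s ≈ 4/(ζω_n) = 4/1.5 = 2.67 s.

T_s ≈ 2.67 s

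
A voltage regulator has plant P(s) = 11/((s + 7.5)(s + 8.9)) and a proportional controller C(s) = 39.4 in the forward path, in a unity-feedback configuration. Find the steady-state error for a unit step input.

0.133

The loop is type 0. Static position error constant K_pos = C(0)·P(0) = 39.4·0.1648 = 6.493.
Steady-state error to a unit step: e_ss = 1/(1+K_pos) = 1/7.493 = 0.133.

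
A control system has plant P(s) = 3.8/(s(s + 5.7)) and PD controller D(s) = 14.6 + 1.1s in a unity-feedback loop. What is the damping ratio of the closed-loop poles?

ζ = 0.663

Forward path: (14.6 + 1.1s)·3.8/(s(s+5.7)). The closed-loop characteristic equation is s² + (5.7 + 3.8·1.1)s + 3.8·14.6 = 0.
That is s² + 9.88s + 55.48 = 0, so ω_n = 7.448 rad/s and ζ = 9.88/(2·7.448) = 0.6632.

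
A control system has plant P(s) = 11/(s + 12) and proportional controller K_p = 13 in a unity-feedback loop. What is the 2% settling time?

Closed-loop transfer function: T(s) = K_p·P(s)/(1 + K_p·P(s)) = 143/(s + 12 + 143) = 143/(s + 155).
Time constant τ = 1/155 = 0.006452 s, so the 2% settling time is about 4τ = 0.0258 s.

T_s ≈ 0.0258 s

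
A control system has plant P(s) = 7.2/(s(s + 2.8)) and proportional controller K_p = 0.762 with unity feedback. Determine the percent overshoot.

9.61%

From 1 + K_pP(s) = 0: s² + 2.8s + 5.486 = 0 ⇒ ω_n = 2.342, ζ = 0.5977.
%OS = 100·exp(−πζ/√(1−ζ²)) = 100·exp(−π·0.5977/√0.6428) = 9.61%.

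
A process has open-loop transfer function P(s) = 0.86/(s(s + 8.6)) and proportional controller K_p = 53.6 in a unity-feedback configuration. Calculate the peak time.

Closed-loop characteristic equation: s² + 8.6s + 46.1 = 0, so ω_n = 6.789 rad/s and ζ = 8.6/(2·6.789) = 0.6333.
Damped frequency ω_d = ω_n√(1−ζ²) = 5.254 rad/s, so peak time T_p = π/ω_d = 0.598 s.

T_p = 0.598 s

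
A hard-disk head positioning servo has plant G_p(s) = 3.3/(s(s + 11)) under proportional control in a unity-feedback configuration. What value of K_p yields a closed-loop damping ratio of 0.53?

Closed-loop characteristic equation: s² + 11s + K_p·3.3 = 0.
So ω_n = √(3.3K_p) and 2ζω_n = 11, giving ζ = 11/(2√(3.3K_p)).
Setting ζ = 0.53: √(3.3K_p) = 11/(2·0.53) = 10.38, so K_p = 107.7/3.3 = 32.6.

K_p = 32.6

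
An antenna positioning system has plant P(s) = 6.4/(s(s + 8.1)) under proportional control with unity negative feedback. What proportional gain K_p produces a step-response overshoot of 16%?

From %OS = 100·exp(−πζ/√(1−ζ²)) = 16%, ζ = −ln(0.16)/√(π²+ln²(0.16)) = 0.5039.
Characteristic equation s² + 8.1s + 6.4K_p = 0 gives ζ = 8.1/(2√(6.4K_p)).
Setting ζ = 0.5039: √(6.4K_p) = 8.1/(2·0.5039) = 8.038, so K_p = 64.61/6.4 = 10.1.

K_p = 10.1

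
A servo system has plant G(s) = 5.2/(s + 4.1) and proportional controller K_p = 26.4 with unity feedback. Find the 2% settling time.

Closed-loop transfer function: T(s) = K_p·G(s)/(1 + K_p·G(s)) = 137.3/(s + 4.1 + 137.3) = 137.3/(s + 141.4).
Time constant τ = 1/141.4 = 0.007073 s, so the 2% settling time is about 4τ = 0.0283 s.

T_s ≈ 0.0283 s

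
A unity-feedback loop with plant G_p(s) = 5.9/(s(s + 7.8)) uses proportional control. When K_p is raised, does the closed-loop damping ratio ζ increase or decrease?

ζ = 7.8/(2√(5.9K_p)); increasing K_p raises the denominator, so ζ falls.

decrease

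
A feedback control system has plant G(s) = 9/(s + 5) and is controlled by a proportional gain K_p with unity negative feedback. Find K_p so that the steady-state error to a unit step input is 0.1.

For a type-0 loop with proportional control, e_ss = 1/(1 + K_p·G(0)).
G(0) = 1.8. Require 1/(1 + K_p·1.8) = 0.1, so 1 + 1.8·K_p = 10.
K_p = (10 − 1)/1.8 = 5.

K_p = 5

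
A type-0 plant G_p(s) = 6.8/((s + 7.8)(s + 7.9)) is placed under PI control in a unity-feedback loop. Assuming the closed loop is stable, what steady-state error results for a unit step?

The PI controller's integrator makes the forward path type 1, so e_ss to a step is zero.

0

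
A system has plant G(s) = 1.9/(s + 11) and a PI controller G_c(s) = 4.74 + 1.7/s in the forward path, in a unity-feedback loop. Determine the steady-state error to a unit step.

The open loop G_c(s)G(s) has a pole at the origin (type 1), so the static position error constant is infinite and e_ss = 1/(1+∞) = 0.

0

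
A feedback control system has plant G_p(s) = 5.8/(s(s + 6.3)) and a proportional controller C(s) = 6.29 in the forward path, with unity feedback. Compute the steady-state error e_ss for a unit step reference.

The open loop C(s)G_p(s) has a pole at the origin (type 1), so the static position error constant is infinite and e_ss = 1/(1+∞) = 0.

0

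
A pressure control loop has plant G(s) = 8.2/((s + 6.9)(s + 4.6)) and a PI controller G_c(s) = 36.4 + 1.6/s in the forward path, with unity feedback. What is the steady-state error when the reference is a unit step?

The open loop G_c(s)G(s) has a pole at the origin (type 1), so the static position error constant is infinite and e_ss = 1/(1+∞) = 0.

0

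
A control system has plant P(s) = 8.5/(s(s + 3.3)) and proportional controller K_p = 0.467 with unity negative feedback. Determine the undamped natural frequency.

ω_n = 1.99 rad/s

1 + K_p·P(s) = 0 gives s² + 3.3s + 3.97 = 0.
So ω_n² = 3.97 ⇒ ω_n = 1.992 rad/s, and ζ = 3.3/(2ω_n) = 0.828.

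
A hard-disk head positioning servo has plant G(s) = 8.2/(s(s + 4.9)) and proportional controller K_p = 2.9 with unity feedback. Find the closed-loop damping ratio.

1 + K_p·G(s) = 0 gives s² + 4.9s + 23.78 = 0.
Matching s² + 2ζω_n s + ω_n²: ω_n = √23.78 = 4.876 rad/s and 2ζω_n = 4.9, so ζ = 4.9/(2·4.876) = 0.502.

ζ = 0.502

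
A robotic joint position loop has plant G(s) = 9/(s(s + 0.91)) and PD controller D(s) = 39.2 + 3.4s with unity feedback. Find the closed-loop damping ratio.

Forward path: (39.2 + 3.4s)·9/(s(s+0.91)). The closed-loop characteristic equation is s² + (0.91 + 9·3.4)s + 9·39.2 = 0.
That is s² + 31.51s + 352.8 = 0, so ω_n = 18.78 rad/s and ζ = 31.51/(2·18.78) = 0.8388.

ζ = 0.839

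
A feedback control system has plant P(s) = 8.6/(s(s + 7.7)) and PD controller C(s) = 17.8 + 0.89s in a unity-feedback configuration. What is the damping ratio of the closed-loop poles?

Forward path: (17.8 + 0.89s)·8.6/(s(s+7.7)). The closed-loop characteristic equation is s² + (7.7 + 8.6·0.89)s + 8.6·17.8 = 0.
That is s² + 15.35s + 153.1 = 0, so ω_n = 12.37 rad/s and ζ = 15.35/(2·12.37) = 0.6205.

ζ = 0.62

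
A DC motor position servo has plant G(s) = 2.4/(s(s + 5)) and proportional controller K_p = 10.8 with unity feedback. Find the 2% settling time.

T_s ≈ 1.6 s

The closed-loop denominator s² + 5s + 25.92 gives ω_n = √25.92 = 5.091 and ζ = 5/(2ω_n) = 0.491.
2% settling time T_s ≈ 4/(ζω_n) = 4/2.5 = 1.6 s.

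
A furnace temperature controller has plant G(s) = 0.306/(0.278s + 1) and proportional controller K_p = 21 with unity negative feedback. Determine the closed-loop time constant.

τ = 0.0374 s

Closed loop: T(s) = K_p·G/(1+K_p·G) = 6.426/(0.278s + 1 + 6.426), with pole at s = −(1 + 6.426)/0.278 = −26.71.
Closed-loop time constant τ = 1/26.71 = 0.0374 s.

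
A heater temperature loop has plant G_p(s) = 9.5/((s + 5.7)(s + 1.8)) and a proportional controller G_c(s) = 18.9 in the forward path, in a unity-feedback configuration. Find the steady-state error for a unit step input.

0.0541

The loop is type 0. Static position error constant K_pos = G_c(0)·G_p(0) = 18.9·0.9259 = 17.5.
Steady-state error to a unit step: e_ss = 1/(1+K_pos) = 1/18.5 = 0.0541.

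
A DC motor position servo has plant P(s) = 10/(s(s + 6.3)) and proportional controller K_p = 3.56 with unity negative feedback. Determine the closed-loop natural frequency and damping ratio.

ω_n = 5.97 rad/s, ζ = 0.528

1 + K_p·P(s) = 0 gives s² + 6.3s + 35.6 = 0.
Matching s² + 2ζω_n s + ω_n²: ω_n = √35.6 = 5.967 rad/s and 2ζω_n = 6.3, so ζ = 6.3/(2·5.967) = 0.528.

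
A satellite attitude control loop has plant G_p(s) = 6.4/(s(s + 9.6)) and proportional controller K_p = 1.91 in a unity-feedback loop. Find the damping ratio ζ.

ζ = 1.37

With unity feedback the closed-loop characteristic equation is s² + 9.6s + 1.91·6.4 = s² + 9.6s + 12.22 = 0.
Matching s² + 2ζω_n s + ω_n²: ω_n = √12.22 = 3.496 rad/s and 2ζω_n = 9.6, so ζ = 9.6/(2·3.496) = 1.37.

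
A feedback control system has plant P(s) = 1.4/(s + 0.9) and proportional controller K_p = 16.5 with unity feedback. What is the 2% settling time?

T_s ≈ 0.167 s

Closed-loop transfer function: T(s) = K_p·P(s)/(1 + K_p·P(s)) = 23.1/(s + 0.9 + 23.1) = 23.1/(s + 24).
Time constant τ = 1/24 = 0.04167 s, so the 2% settling time is about 4τ = 0.167 s.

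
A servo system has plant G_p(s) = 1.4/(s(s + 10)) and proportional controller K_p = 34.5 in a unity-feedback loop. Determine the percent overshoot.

3.86%

The closed-loop denominator s² + 10s + 48.3 gives ω_n = √48.3 = 6.95 and ζ = 10/(2ω_n) = 0.7194.
%OS = 100·exp(−πζ/√(1−ζ²)) = 100·exp(−π·0.7194/√0.4824) = 3.86%.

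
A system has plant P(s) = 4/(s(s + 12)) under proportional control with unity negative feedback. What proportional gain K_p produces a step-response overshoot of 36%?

K_p = 94.1

From %OS = 100·exp(−πζ/√(1−ζ²)) = 36%, ζ = −ln(0.36)/√(π²+ln²(0.36)) = 0.3093.
Characteristic equation s² + 12s + 4K_p = 0 gives ζ = 12/(2√(4K_p)).
Setting ζ = 0.3093: √(4K_p) = 12/(2·0.3093) = 19.4, so K_p = 376.4/4 = 94.1.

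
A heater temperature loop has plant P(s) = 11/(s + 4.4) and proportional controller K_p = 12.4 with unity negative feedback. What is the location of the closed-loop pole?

s = -140.8

Closed-loop transfer function: T(s) = K_p·P(s)/(1 + K_p·P(s)) = 136.4/(s + 4.4 + 136.4) = 136.4/(s + 140.8).
The closed-loop pole is at s = −140.8.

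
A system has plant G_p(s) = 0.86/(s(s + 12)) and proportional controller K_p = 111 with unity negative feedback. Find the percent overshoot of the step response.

8.68%

From 1 + K_pG_p(s) = 0: s² + 12s + 95.46 = 0 ⇒ ω_n = 9.77, ζ = 0.6141.
%OS = 100·exp(−πζ/√(1−ζ²)) = 100·exp(−π·0.6141/√0.6229) = 8.68%.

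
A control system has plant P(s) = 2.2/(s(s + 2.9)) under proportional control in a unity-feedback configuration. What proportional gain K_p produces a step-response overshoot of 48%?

K_p = 18.5

From %OS = 100·exp(−πζ/√(1−ζ²)) = 48%, ζ = −ln(0.48)/√(π²+ln²(0.48)) = 0.2275.
Characteristic equation s² + 2.9s + 2.2K_p = 0 gives ζ = 2.9/(2√(2.2K_p)).
Setting ζ = 0.2275: √(2.2K_p) = 2.9/(2·0.2275) = 6.374, so K_p = 40.62/2.2 = 18.5.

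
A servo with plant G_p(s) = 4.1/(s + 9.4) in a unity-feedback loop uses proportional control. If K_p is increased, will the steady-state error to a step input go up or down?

e_ss = 1/(1 + K_p·G_p(0)); a larger K_p raises the denominator, so e_ss decreases.

decrease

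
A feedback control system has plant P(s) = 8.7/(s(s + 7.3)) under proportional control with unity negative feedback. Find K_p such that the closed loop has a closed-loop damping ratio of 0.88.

K_p = 1.98

Closed-loop characteristic equation: s² + 7.3s + K_p·8.7 = 0.
So ω_n = √(8.7K_p) and 2ζω_n = 7.3, giving ζ = 7.3/(2√(8.7K_p)).
Setting ζ = 0.88: √(8.7K_p) = 7.3/(2·0.88) = 4.148, so K_p = 17.2/8.7 = 1.98.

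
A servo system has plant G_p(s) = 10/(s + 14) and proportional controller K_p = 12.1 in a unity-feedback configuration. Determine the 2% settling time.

Closed-loop transfer function: T(s) = K_p·G_p(s)/(1 + K_p·G_p(s)) = 121/(s + 14 + 121) = 121/(s + 135).
Time constant τ = 1/135 = 0.007407 s, so the 2% settling time is about 4τ = 0.0296 s.

T_s ≈ 0.0296 s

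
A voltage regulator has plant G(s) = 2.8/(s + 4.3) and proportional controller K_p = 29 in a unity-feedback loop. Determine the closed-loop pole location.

Closed-loop transfer function: T(s) = K_p·G(s)/(1 + K_p·G(s)) = 81.2/(s + 4.3 + 81.2) = 81.2/(s + 85.5).
The closed-loop pole is at s = −85.5.

s = -85.5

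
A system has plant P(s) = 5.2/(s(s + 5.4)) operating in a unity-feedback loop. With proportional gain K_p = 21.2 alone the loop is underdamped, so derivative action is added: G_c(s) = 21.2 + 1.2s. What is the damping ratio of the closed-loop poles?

ζ = 0.554

Forward path: (21.2 + 1.2s)·5.2/(s(s+5.4)). The closed-loop characteristic equation is s² + (5.4 + 5.2·1.2)s + 5.2·21.2 = 0.
That is s² + 11.64s + 110.2 = 0, so ω_n = 10.5 rad/s and ζ = 11.64/(2·10.5) = 0.5543.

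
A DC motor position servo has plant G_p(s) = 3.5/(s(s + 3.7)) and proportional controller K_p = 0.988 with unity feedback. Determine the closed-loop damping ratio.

With unity feedback the closed-loop characteristic equation is s² + 3.7s + 0.988·3.5 = s² + 3.7s + 3.458 = 0.
So ω_n² = 3.458 ⇒ ω_n = 1.86 rad/s, and ζ = 3.7/(2ω_n) = 0.995.

ζ = 0.995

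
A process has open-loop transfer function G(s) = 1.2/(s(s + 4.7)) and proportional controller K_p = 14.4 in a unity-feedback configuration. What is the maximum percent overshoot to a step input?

Closed-loop characteristic equation: s² + 4.7s + 17.28 = 0, so ω_n = 4.157 rad/s and ζ = 4.7/(2·4.157) = 0.5653.
%OS = 100·exp(−πζ/√(1−ζ²)) = 100·exp(−π·0.5653/√0.6804) = 11.6%.

11.6%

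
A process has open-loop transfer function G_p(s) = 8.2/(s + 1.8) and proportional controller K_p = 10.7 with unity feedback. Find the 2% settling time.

Closed-loop transfer function: T(s) = K_p·G_p(s)/(1 + K_p·G_p(s)) = 87.74/(s + 1.8 + 87.74) = 87.74/(s + 89.54).
Time constant τ = 1/89.54 = 0.01117 s, so the 2% settling time is about 4τ = 0.0447 s.

T_s ≈ 0.0447 s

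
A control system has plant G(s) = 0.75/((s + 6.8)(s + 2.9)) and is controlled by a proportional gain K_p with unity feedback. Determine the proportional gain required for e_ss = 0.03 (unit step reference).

K_p = 850

Steady-state error for a unit step on this type-0 loop is 1/(1 + K_p·G(0)).
G(0) = 0.03803. Require 1/(1 + K_p·0.03803) = 0.03, so 1 + 0.03803·K_p = 33.33.
K_p = (33.33 − 1)/0.03803 = 850.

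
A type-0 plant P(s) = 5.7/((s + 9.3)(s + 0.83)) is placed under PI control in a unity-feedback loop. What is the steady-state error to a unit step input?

0

The PI controller's integrator makes the forward path type 1, so e_ss to a step is zero.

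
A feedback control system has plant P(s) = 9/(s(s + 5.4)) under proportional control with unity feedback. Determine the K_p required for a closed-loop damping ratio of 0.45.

K_p = 4

Closed-loop characteristic equation: s² + 5.4s + K_p·9 = 0.
So ω_n = √(9K_p) and 2ζω_n = 5.4, giving ζ = 5.4/(2√(9K_p)).
Setting ζ = 0.45: √(9K_p) = 5.4/(2·0.45) = 6, so K_p = 36/9 = 4.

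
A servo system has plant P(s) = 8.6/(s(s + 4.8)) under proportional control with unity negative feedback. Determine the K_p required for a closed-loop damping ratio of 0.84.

Closed-loop characteristic equation: s² + 4.8s + K_p·8.6 = 0.
So ω_n = √(8.6K_p) and 2ζω_n = 4.8, giving ζ = 4.8/(2√(8.6K_p)).
Setting ζ = 0.84: √(8.6K_p) = 4.8/(2·0.84) = 2.857, so K_p = 8.163/8.6 = 0.949.

K_p = 0.949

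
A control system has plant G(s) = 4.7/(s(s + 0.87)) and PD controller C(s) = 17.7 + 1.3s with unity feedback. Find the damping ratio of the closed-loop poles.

ζ = 0.383

Forward path: (17.7 + 1.3s)·4.7/(s(s+0.87)). The closed-loop characteristic equation is s² + (0.87 + 4.7·1.3)s + 4.7·17.7 = 0.
That is s² + 6.98s + 83.19 = 0, so ω_n = 9.121 rad/s and ζ = 6.98/(2·9.121) = 0.3826.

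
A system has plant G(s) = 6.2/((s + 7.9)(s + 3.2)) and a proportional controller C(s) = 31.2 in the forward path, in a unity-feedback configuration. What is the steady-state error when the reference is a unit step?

0.116

The loop is type 0. Static position error constant K_pos = C(0)·G(0) = 31.2·0.2453 = 7.652.
Steady-state error to a unit step: e_ss = 1/(1+K_pos) = 1/8.652 = 0.116.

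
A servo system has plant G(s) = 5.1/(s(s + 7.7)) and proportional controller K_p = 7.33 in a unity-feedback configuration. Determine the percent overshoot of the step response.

Closed-loop characteristic equation: s² + 7.7s + 37.38 = 0, so ω_n = 6.114 rad/s and ζ = 7.7/(2·6.114) = 0.6297.
%OS = 100·exp(−πζ/√(1−ζ²)) = 100·exp(−π·0.6297/√0.6035) = 7.84%.

7.84%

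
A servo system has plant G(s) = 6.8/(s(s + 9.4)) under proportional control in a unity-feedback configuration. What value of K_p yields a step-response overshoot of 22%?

From %OS = 100·exp(−πζ/√(1−ζ²)) = 22%, ζ = −ln(0.22)/√(π²+ln²(0.22)) = 0.4342.
Characteristic equation s² + 9.4s + 6.8K_p = 0 gives ζ = 9.4/(2√(6.8K_p)).
Setting ζ = 0.4342: √(6.8K_p) = 9.4/(2·0.4342) = 10.83, so K_p = 117.2/6.8 = 17.2.

K_p = 17.2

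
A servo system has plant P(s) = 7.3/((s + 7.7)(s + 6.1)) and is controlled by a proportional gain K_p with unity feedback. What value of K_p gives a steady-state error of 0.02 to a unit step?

K_p = 315

Steady-state error for a unit step on this type-0 loop is 1/(1 + K_p·P(0)).
P(0) = 0.1554. Require 1/(1 + K_p·0.1554) = 0.02, so 1 + 0.1554·K_p = 50.
K_p = (50 − 1)/0.1554 = 315.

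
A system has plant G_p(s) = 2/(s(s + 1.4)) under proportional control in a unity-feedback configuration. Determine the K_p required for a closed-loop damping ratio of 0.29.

Closed-loop characteristic equation: s² + 1.4s + K_p·2 = 0.
So ω_n = √(2K_p) and 2ζω_n = 1.4, giving ζ = 1.4/(2√(2K_p)).
Setting ζ = 0.29: √(2K_p) = 1.4/(2·0.29) = 2.414, so K_p = 5.826/2 = 2.91.

K_p = 2.91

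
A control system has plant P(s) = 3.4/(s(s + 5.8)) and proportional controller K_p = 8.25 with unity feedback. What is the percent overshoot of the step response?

The closed-loop denominator s² + 5.8s + 28.05 gives ω_n = √28.05 = 5.296 and ζ = 5.8/(2ω_n) = 0.5476.
%OS = 100·exp(−πζ/√(1−ζ²)) = 100·exp(−π·0.5476/√0.7002) = 12.8%.

12.8%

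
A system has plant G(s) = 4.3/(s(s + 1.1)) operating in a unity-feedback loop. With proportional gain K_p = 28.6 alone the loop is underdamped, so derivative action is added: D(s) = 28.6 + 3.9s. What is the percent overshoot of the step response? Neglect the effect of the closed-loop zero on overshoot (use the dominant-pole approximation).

Forward path: (28.6 + 3.9s)·4.3/(s(s+1.1)). The closed-loop characteristic equation is s² + (1.1 + 4.3·3.9)s + 4.3·28.6 = 0.
That is s² + 17.87s + 123 = 0, so ω_n = 11.09 rad/s and ζ = 17.87/(2·11.09) = 0.8057.
%OS = 100·exp(−πζ/√(1−ζ²)) = 1.39%.

1.39%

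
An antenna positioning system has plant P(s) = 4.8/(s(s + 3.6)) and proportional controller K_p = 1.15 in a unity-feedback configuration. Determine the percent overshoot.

The closed-loop denominator s² + 3.6s + 5.52 gives ω_n = √5.52 = 2.349 and ζ = 3.6/(2ω_n) = 0.7661.
%OS = 100·exp(−πζ/√(1−ζ²)) = 100·exp(−π·0.7661/√0.413) = 2.36%.

2.36%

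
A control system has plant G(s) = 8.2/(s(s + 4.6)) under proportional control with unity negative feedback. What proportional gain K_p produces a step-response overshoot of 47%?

K_p = 11.8

From %OS = 100·exp(−πζ/√(1−ζ²)) = 47%, ζ = −ln(0.47)/√(π²+ln²(0.47)) = 0.2337.
Characteristic equation s² + 4.6s + 8.2K_p = 0 gives ζ = 4.6/(2√(8.2K_p)).
Setting ζ = 0.2337: √(8.2K_p) = 4.6/(2·0.2337) = 9.843, so K_p = 96.88/8.2 = 11.8.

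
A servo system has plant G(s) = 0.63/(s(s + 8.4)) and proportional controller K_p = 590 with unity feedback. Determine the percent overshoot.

Closed-loop characteristic equation: s² + 8.4s + 371.7 = 0, so ω_n = 19.28 rad/s and ζ = 8.4/(2·19.28) = 0.2178.
%OS = 100·exp(−πζ/√(1−ζ²)) = 100·exp(−π·0.2178/√0.9525) = 49.6%.

49.6%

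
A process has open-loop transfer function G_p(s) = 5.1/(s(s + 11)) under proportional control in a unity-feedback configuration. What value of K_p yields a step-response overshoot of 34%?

From %OS = 100·exp(−πζ/√(1−ζ²)) = 34%, ζ = −ln(0.34)/√(π²+ln²(0.34)) = 0.3248.
Characteristic equation s² + 11s + 5.1K_p = 0 gives ζ = 11/(2√(5.1K_p)).
Setting ζ = 0.3248: √(5.1K_p) = 11/(2·0.3248) = 16.93, so K_p = 286.8/5.1 = 56.2.

K_p = 56.2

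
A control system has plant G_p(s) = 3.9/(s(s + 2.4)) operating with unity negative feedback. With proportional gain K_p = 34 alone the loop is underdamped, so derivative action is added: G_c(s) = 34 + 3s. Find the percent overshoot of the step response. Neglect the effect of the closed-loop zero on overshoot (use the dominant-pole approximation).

8.78%

Forward path: (34 + 3s)·3.9/(s(s+2.4)). The closed-loop characteristic equation is s² + (2.4 + 3.9·3)s + 3.9·34 = 0.
That is s² + 14.1s + 132.6 = 0, so ω_n = 11.52 rad/s and ζ = 14.1/(2·11.52) = 0.6122.
%OS = 100·exp(−πζ/√(1−ζ²)) = 8.78%.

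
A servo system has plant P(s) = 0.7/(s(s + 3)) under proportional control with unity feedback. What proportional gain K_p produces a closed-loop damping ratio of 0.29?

Closed-loop characteristic equation: s² + 3s + K_p·0.7 = 0.
So ω_n = √(0.7K_p) and 2ζω_n = 3, giving ζ = 3/(2√(0.7K_p)).
Setting ζ = 0.29: √(0.7K_p) = 3/(2·0.29) = 5.172, so K_p = 26.75/0.7 = 38.2.

K_p = 38.2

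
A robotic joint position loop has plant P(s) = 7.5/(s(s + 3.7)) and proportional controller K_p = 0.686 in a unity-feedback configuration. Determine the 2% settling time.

T_s ≈ 2.16 s

Closed-loop characteristic equation: s² + 3.7s + 5.145 = 0, so ω_n = 2.268 rad/s and ζ = 3.7/(2·2.268) = 0.8156.
2% settling time T_s ≈ 4/(ζω_n) = 4/1.85 = 2.16 s.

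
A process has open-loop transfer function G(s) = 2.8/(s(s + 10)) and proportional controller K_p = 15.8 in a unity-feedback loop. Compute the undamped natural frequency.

ω_n = 6.65 rad/s

With unity feedback the closed-loop characteristic equation is s² + 10s + 15.8·2.8 = s² + 10s + 44.24 = 0.
So ω_n² = 44.24 ⇒ ω_n = 6.651 rad/s, and ζ = 10/(2ω_n) = 0.752.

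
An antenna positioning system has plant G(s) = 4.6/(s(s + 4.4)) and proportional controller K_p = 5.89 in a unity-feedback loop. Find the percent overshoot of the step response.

Closed-loop characteristic equation: s² + 4.4s + 27.09 = 0, so ω_n = 5.205 rad/s and ζ = 4.4/(2·5.205) = 0.4227.
%OS = 100·exp(−πζ/√(1−ζ²)) = 100·exp(−π·0.4227/√0.8214) = 23.1%.

23.1%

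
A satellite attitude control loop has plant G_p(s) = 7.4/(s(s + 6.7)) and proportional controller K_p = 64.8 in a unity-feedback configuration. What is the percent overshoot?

Closed-loop characteristic equation: s² + 6.7s + 479.5 = 0, so ω_n = 21.9 rad/s and ζ = 6.7/(2·21.9) = 0.153.
%OS = 100·exp(−πζ/√(1−ζ²)) = 100·exp(−π·0.153/√0.9766) = 61.5%.

61.5%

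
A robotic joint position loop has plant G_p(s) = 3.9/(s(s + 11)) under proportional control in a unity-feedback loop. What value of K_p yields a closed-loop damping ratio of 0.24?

Closed-loop characteristic equation: s² + 11s + K_p·3.9 = 0.
So ω_n = √(3.9K_p) and 2ζω_n = 11, giving ζ = 11/(2√(3.9K_p)).
Setting ζ = 0.24: √(3.9K_p) = 11/(2·0.24) = 22.92, so K_p = 525.2/3.9 = 135.

K_p = 135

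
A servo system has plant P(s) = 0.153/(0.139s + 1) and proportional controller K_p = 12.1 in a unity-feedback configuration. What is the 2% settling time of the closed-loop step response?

Closed loop: T(s) = K_p·P/(1+K_p·P) = 1.851/(0.139s + 1 + 1.851), with pole at s = −(1 + 1.851)/0.139 = −20.51.
τ = 1/20.51 = 0.04875 s, so 2% settling time ≈ 4τ = 0.195 s.

T_s ≈ 0.195 s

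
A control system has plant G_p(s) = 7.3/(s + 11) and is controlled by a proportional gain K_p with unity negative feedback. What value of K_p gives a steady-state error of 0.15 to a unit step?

K_p = 8.54

Steady-state error for a unit step on this type-0 loop is 1/(1 + K_p·G_p(0)).
G_p(0) = 0.6636. Require 1/(1 + K_p·0.6636) = 0.15, so 1 + 0.6636·K_p = 6.667.
K_p = (6.667 − 1)/0.6636 = 8.54.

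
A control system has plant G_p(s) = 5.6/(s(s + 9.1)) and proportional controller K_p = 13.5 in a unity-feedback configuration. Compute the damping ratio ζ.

1 + K_p·G_p(s) = 0 gives s² + 9.1s + 75.6 = 0.
So ω_n² = 75.6 ⇒ ω_n = 8.695 rad/s, and ζ = 9.1/(2ω_n) = 0.523.

ζ = 0.523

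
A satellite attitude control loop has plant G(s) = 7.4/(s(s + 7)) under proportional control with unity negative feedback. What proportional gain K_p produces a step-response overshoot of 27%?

K_p = 11.2

From %OS = 100·exp(−πζ/√(1−ζ²)) = 27%, ζ = −ln(0.27)/√(π²+ln²(0.27)) = 0.3847.
Characteristic equation s² + 7s + 7.4K_p = 0 gives ζ = 7/(2√(7.4K_p)).
Setting ζ = 0.3847: √(7.4K_p) = 7/(2·0.3847) = 9.098, so K_p = 82.77/7.4 = 11.2.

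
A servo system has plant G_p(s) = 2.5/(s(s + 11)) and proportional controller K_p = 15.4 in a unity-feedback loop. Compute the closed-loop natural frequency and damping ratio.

1 + K_p·G_p(s) = 0 gives s² + 11s + 38.5 = 0.
Matching s² + 2ζω_n s + ω_n²: ω_n = √38.5 = 6.205 rad/s and 2ζω_n = 11, so ζ = 11/(2·6.205) = 0.886.

ω_n = 6.2 rad/s, ζ = 0.886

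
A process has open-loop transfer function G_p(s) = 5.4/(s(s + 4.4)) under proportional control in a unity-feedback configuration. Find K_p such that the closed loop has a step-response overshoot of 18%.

From %OS = 100·exp(−πζ/√(1−ζ²)) = 18%, ζ = −ln(0.18)/√(π²+ln²(0.18)) = 0.4791.
Characteristic equation s² + 4.4s + 5.4K_p = 0 gives ζ = 4.4/(2√(5.4K_p)).
Setting ζ = 0.4791: √(5.4K_p) = 4.4/(2·0.4791) = 4.592, so K_p = 21.08/5.4 = 3.9.

K_p = 3.9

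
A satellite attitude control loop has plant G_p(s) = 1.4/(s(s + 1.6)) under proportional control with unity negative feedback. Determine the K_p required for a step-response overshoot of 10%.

K_p = 1.31

From %OS = 100·exp(−πζ/√(1−ζ²)) = 10%, ζ = −ln(0.1)/√(π²+ln²(0.1)) = 0.5912.
Characteristic equation s² + 1.6s + 1.4K_p = 0 gives ζ = 1.6/(2√(1.4K_p)).
Setting ζ = 0.5912: √(1.4K_p) = 1.6/(2·0.5912) = 1.353, so K_p = 1.831/1.4 = 1.31.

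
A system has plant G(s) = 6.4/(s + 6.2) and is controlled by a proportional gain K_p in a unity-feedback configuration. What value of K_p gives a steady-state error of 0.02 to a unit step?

For a type-0 loop with proportional control, e_ss = 1/(1 + K_p·G(0)).
G(0) = 1.032. Require 1/(1 + K_p·1.032) = 0.02, so 1 + 1.032·K_p = 50.
K_p = (50 − 1)/1.032 = 47.5.

K_p = 47.5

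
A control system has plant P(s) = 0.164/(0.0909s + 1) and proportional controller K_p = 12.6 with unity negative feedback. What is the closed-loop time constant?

τ = 0.0296 s

Closed loop: T(s) = K_p·P/(1+K_p·P) = 2.066/(0.0909s + 1 + 2.066), with pole at s = −(1 + 2.066)/0.0909 = −33.73.
Closed-loop time constant τ = 1/33.73 = 0.0296 s.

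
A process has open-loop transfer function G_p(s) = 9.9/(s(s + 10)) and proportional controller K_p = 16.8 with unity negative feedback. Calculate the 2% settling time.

T_s ≈ 0.8 s

Closed-loop characteristic equation: s² + 10s + 166.3 = 0, so ω_n = 12.9 rad/s and ζ = 10/(2·12.9) = 0.3877.
2% settling time T_s ≈ 4/(ζω_n) = 4/5 = 0.8 s.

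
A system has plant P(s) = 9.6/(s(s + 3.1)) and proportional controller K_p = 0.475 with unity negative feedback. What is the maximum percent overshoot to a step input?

The closed-loop denominator s² + 3.1s + 4.56 gives ω_n = √4.56 = 2.135 and ζ = 3.1/(2ω_n) = 0.7259.
%OS = 100·exp(−πζ/√(1−ζ²)) = 100·exp(−π·0.7259/√0.4731) = 3.63%.

3.63%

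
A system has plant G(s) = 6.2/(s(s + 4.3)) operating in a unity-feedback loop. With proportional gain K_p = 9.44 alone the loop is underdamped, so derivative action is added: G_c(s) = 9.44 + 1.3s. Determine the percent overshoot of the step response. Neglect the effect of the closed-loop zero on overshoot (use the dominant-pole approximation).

1.35%

Forward path: (9.44 + 1.3s)·6.2/(s(s+4.3)). The closed-loop characteristic equation is s² + (4.3 + 6.2·1.3)s + 6.2·9.44 = 0.
That is s² + 12.36s + 58.53 = 0, so ω_n = 7.65 rad/s and ζ = 12.36/(2·7.65) = 0.8078.
%OS = 100·exp(−πζ/√(1−ζ²)) = 1.35%.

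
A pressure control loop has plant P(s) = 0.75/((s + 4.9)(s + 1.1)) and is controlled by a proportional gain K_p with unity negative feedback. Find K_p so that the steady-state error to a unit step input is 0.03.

For a type-0 loop with proportional control, e_ss = 1/(1 + K_p·P(0)).
P(0) = 0.1391. Require 1/(1 + K_p·0.1391) = 0.03, so 1 + 0.1391·K_p = 33.33.
K_p = (33.33 − 1)/0.1391 = 232.

K_p = 232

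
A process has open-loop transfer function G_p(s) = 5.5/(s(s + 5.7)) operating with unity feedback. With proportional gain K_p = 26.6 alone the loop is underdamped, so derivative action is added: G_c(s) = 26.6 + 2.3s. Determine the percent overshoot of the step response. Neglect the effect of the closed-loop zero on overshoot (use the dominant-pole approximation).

Forward path: (26.6 + 2.3s)·5.5/(s(s+5.7)). The closed-loop characteristic equation is s² + (5.7 + 5.5·2.3)s + 5.5·26.6 = 0.
That is s² + 18.35s + 146.3 = 0, so ω_n = 12.1 rad/s and ζ = 18.35/(2·12.1) = 0.7585.
%OS = 100·exp(−πζ/√(1−ζ²)) = 2.58%.

2.58%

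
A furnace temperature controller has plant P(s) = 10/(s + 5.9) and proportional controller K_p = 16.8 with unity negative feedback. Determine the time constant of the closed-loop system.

τ = 0.00575 s

Closed-loop transfer function: T(s) = K_p·P(s)/(1 + K_p·P(s)) = 168/(s + 5.9 + 168) = 168/(s + 173.9).
Time constant τ = 1/173.9 = 0.00575 s.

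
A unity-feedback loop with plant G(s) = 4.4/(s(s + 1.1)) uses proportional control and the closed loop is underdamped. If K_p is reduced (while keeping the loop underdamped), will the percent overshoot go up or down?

decrease

ζ = 1.1/(2√(4.4K_p)) rises as K_p falls; higher damping means less overshoot.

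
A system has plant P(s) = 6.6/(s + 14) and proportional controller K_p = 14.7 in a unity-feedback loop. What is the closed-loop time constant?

Closed-loop transfer function: T(s) = K_p·P(s)/(1 + K_p·P(s)) = 97.02/(s + 14 + 97.02) = 97.02/(s + 111).
Time constant τ = 1/111 = 0.00901 s.

τ = 0.00901 s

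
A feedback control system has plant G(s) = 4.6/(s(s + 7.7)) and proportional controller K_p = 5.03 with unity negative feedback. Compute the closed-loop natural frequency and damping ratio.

ω_n = 4.81 rad/s, ζ = 0.8

The closed-loop denominator is s(s+7.7) + 5.03·4.6 = s² + 7.7s + 23.14.
Matching s² + 2ζω_n s + ω_n²: ω_n = √23.14 = 4.81 rad/s and 2ζω_n = 7.7, so ζ = 7.7/(2·4.81) = 0.8.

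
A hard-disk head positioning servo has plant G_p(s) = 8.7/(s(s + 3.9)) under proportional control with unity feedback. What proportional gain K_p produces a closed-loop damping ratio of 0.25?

K_p = 6.99

Closed-loop characteristic equation: s² + 3.9s + K_p·8.7 = 0.
So ω_n = √(8.7K_p) and 2ζω_n = 3.9, giving ζ = 3.9/(2√(8.7K_p)).
Setting ζ = 0.25: √(8.7K_p) = 3.9/(2·0.25) = 7.8, so K_p = 60.84/8.7 = 6.99.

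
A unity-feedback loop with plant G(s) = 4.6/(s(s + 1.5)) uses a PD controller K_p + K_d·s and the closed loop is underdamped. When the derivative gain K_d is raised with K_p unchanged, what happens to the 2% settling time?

decrease

Characteristic equation s² + (1.5 + 4.6K_d)s + 4.6K_p = 0: raising K_d increases ζω_n = (1.5+4.6K_d)/2 while the loop stays underdamped, so T_s ≈ 4/(ζω_n) decreases.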